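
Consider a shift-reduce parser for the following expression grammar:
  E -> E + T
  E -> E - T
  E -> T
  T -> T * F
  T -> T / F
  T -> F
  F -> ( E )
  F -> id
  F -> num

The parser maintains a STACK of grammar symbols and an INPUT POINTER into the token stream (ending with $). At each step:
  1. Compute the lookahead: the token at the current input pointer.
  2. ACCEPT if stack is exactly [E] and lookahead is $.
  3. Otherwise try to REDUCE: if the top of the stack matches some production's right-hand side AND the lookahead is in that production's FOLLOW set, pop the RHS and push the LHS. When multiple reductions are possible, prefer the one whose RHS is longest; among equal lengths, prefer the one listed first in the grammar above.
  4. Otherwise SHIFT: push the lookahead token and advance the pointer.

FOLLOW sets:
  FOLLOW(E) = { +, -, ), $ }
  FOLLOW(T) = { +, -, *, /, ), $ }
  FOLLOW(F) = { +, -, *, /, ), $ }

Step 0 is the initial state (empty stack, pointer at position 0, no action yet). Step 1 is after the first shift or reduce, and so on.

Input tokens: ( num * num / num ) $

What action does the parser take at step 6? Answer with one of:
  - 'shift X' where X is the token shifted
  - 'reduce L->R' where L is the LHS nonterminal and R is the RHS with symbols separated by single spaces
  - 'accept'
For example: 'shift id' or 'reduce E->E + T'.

Step 1: shift (. Stack=[(] ptr=1 lookahead=num remaining=[num * num / num ) $]
Step 2: shift num. Stack=[( num] ptr=2 lookahead=* remaining=[* num / num ) $]
Step 3: reduce F->num. Stack=[( F] ptr=2 lookahead=* remaining=[* num / num ) $]
Step 4: reduce T->F. Stack=[( T] ptr=2 lookahead=* remaining=[* num / num ) $]
Step 5: shift *. Stack=[( T *] ptr=3 lookahead=num remaining=[num / num ) $]
Step 6: shift num. Stack=[( T * num] ptr=4 lookahead=/ remaining=[/ num ) $]

Answer: shift num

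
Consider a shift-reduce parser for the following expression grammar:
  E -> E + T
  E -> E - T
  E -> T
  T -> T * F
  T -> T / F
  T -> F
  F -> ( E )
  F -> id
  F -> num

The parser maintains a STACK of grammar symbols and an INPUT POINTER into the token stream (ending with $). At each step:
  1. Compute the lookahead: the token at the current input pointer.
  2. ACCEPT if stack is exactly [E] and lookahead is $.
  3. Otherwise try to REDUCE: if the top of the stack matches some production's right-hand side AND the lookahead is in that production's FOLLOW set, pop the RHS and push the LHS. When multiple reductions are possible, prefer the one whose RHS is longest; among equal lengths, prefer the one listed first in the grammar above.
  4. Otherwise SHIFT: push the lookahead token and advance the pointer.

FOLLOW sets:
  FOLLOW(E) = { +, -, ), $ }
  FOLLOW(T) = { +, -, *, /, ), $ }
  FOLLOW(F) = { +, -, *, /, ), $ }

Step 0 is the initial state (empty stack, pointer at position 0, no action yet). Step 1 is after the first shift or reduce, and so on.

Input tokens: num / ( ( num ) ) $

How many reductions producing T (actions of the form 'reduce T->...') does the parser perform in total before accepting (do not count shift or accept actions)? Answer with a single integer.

Answer: 4

Derivation:
Step 1: shift num. Stack=[num] ptr=1 lookahead=/ remaining=[/ ( ( num ) ) $]
Step 2: reduce F->num. Stack=[F] ptr=1 lookahead=/ remaining=[/ ( ( num ) ) $]
Step 3: reduce T->F. Stack=[T] ptr=1 lookahead=/ remaining=[/ ( ( num ) ) $]
Step 4: shift /. Stack=[T /] ptr=2 lookahead=( remaining=[( ( num ) ) $]
Step 5: shift (. Stack=[T / (] ptr=3 lookahead=( remaining=[( num ) ) $]
Step 6: shift (. Stack=[T / ( (] ptr=4 lookahead=num remaining=[num ) ) $]
Step 7: shift num. Stack=[T / ( ( num] ptr=5 lookahead=) remaining=[) ) $]
Step 8: reduce F->num. Stack=[T / ( ( F] ptr=5 lookahead=) remaining=[) ) $]
Step 9: reduce T->F. Stack=[T / ( ( T] ptr=5 lookahead=) remaining=[) ) $]
Step 10: reduce E->T. Stack=[T / ( ( E] ptr=5 lookahead=) remaining=[) ) $]
Step 11: shift ). Stack=[T / ( ( E )] ptr=6 lookahead=) remaining=[) $]
Step 12: reduce F->( E ). Stack=[T / ( F] ptr=6 lookahead=) remaining=[) $]
Step 13: reduce T->F. Stack=[T / ( T] ptr=6 lookahead=) remaining=[) $]
Step 14: reduce E->T. Stack=[T / ( E] ptr=6 lookahead=) remaining=[) $]
Step 15: shift ). Stack=[T / ( E )] ptr=7 lookahead=$ remaining=[$]
Step 16: reduce F->( E ). Stack=[T / F] ptr=7 lookahead=$ remaining=[$]
Step 17: reduce T->T / F. Stack=[T] ptr=7 lookahead=$ remaining=[$]
Step 18: reduce E->T. Stack=[E] ptr=7 lookahead=$ remaining=[$]
Step 19: accept. Stack=[E] ptr=7 lookahead=$ remaining=[$]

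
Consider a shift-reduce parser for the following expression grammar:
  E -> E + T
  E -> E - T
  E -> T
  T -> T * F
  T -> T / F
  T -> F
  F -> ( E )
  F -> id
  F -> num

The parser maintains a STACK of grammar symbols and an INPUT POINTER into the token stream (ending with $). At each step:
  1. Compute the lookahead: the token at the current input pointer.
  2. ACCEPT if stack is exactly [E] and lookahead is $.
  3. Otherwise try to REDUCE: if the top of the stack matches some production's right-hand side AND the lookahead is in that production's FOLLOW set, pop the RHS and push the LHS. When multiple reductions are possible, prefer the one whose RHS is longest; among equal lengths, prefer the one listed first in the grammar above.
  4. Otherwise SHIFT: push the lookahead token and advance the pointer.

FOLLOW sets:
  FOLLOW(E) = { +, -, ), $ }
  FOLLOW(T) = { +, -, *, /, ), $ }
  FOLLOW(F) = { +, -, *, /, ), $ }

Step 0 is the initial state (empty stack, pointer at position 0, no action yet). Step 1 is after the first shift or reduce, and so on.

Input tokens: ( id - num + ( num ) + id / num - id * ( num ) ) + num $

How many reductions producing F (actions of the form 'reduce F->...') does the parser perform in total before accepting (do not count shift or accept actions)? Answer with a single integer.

Answer: 11

Derivation:
Step 1: shift (. Stack=[(] ptr=1 lookahead=id remaining=[id - num + ( num ) + id / num - id * ( num ) ) + num $]
Step 2: shift id. Stack=[( id] ptr=2 lookahead=- remaining=[- num + ( num ) + id / num - id * ( num ) ) + num $]
Step 3: reduce F->id. Stack=[( F] ptr=2 lookahead=- remaining=[- num + ( num ) + id / num - id * ( num ) ) + num $]
Step 4: reduce T->F. Stack=[( T] ptr=2 lookahead=- remaining=[- num + ( num ) + id / num - id * ( num ) ) + num $]
Step 5: reduce E->T. Stack=[( E] ptr=2 lookahead=- remaining=[- num + ( num ) + id / num - id * ( num ) ) + num $]
Step 6: shift -. Stack=[( E -] ptr=3 lookahead=num remaining=[num + ( num ) + id / num - id * ( num ) ) + num $]
Step 7: shift num. Stack=[( E - num] ptr=4 lookahead=+ remaining=[+ ( num ) + id / num - id * ( num ) ) + num $]
Step 8: reduce F->num. Stack=[( E - F] ptr=4 lookahead=+ remaining=[+ ( num ) + id / num - id * ( num ) ) + num $]
Step 9: reduce T->F. Stack=[( E - T] ptr=4 lookahead=+ remaining=[+ ( num ) + id / num - id * ( num ) ) + num $]
Step 10: reduce E->E - T. Stack=[( E] ptr=4 lookahead=+ remaining=[+ ( num ) + id / num - id * ( num ) ) + num $]
Step 11: shift +. Stack=[( E +] ptr=5 lookahead=( remaining=[( num ) + id / num - id * ( num ) ) + num $]
Step 12: shift (. Stack=[( E + (] ptr=6 lookahead=num remaining=[num ) + id / num - id * ( num ) ) + num $]
Step 13: shift num. Stack=[( E + ( num] ptr=7 lookahead=) remaining=[) + id / num - id * ( num ) ) + num $]
Step 14: reduce F->num. Stack=[( E + ( F] ptr=7 lookahead=) remaining=[) + id / num - id * ( num ) ) + num $]
Step 15: reduce T->F. Stack=[( E + ( T] ptr=7 lookahead=) remaining=[) + id / num - id * ( num ) ) + num $]
Step 16: reduce E->T. Stack=[( E + ( E] ptr=7 lookahead=) remaining=[) + id / num - id * ( num ) ) + num $]
Step 17: shift ). Stack=[( E + ( E )] ptr=8 lookahead=+ remaining=[+ id / num - id * ( num ) ) + num $]
Step 18: reduce F->( E ). Stack=[( E + F] ptr=8 lookahead=+ remaining=[+ id / num - id * ( num ) ) + num $]
Step 19: reduce T->F. Stack=[( E + T] ptr=8 lookahead=+ remaining=[+ id / num - id * ( num ) ) + num $]
Step 20: reduce E->E + T. Stack=[( E] ptr=8 lookahead=+ remaining=[+ id / num - id * ( num ) ) + num $]
Step 21: shift +. Stack=[( E +] ptr=9 lookahead=id remaining=[id / num - id * ( num ) ) + num $]
Step 22: shift id. Stack=[( E + id] ptr=10 lookahead=/ remaining=[/ num - id * ( num ) ) + num $]
Step 23: reduce F->id. Stack=[( E + F] ptr=10 lookahead=/ remaining=[/ num - id * ( num ) ) + num $]
Step 24: reduce T->F. Stack=[( E + T] ptr=10 lookahead=/ remaining=[/ num - id * ( num ) ) + num $]
Step 25: shift /. Stack=[( E + T /] ptr=11 lookahead=num remaining=[num - id * ( num ) ) + num $]
Step 26: shift num. Stack=[( E + T / num] ptr=12 lookahead=- remaining=[- id * ( num ) ) + num $]
Step 27: reduce F->num. Stack=[( E + T / F] ptr=12 lookahead=- remaining=[- id * ( num ) ) + num $]
Step 28: reduce T->T / F. Stack=[( E + T] ptr=12 lookahead=- remaining=[- id * ( num ) ) + num $]
Step 29: reduce E->E + T. Stack=[( E] ptr=12 lookahead=- remaining=[- id * ( num ) ) + num $]
Step 30: shift -. Stack=[( E -] ptr=13 lookahead=id remaining=[id * ( num ) ) + num $]
Step 31: shift id. Stack=[( E - id] ptr=14 lookahead=* remaining=[* ( num ) ) + num $]
Step 32: reduce F->id. Stack=[( E - F] ptr=14 lookahead=* remaining=[* ( num ) ) + num $]
Step 33: reduce T->F. Stack=[( E - T] ptr=14 lookahead=* remaining=[* ( num ) ) + num $]
Step 34: shift *. Stack=[( E - T *] ptr=15 lookahead=( remaining=[( num ) ) + num $]
Step 35: shift (. Stack=[( E - T * (] ptr=16 lookahead=num remaining=[num ) ) + num $]
Step 36: shift num. Stack=[( E - T * ( num] ptr=17 lookahead=) remaining=[) ) + num $]
Step 37: reduce F->num. Stack=[( E - T * ( F] ptr=17 lookahead=) remaining=[) ) + num $]
Step 38: reduce T->F. Stack=[( E - T * ( T] ptr=17 lookahead=) remaining=[) ) + num $]
Step 39: reduce E->T. Stack=[( E - T * ( E] ptr=17 lookahead=) remaining=[) ) + num $]
Step 40: shift ). Stack=[( E - T * ( E )] ptr=18 lookahead=) remaining=[) + num $]
Step 41: reduce F->( E ). Stack=[( E - T * F] ptr=18 lookahead=) remaining=[) + num $]
Step 42: reduce T->T * F. Stack=[( E - T] ptr=18 lookahead=) remaining=[) + num $]
Step 43: reduce E->E - T. Stack=[( E] ptr=18 lookahead=) remaining=[) + num $]
Step 44: shift ). Stack=[( E )] ptr=19 lookahead=+ remaining=[+ num $]
Step 45: reduce F->( E ). Stack=[F] ptr=19 lookahead=+ remaining=[+ num $]
Step 46: reduce T->F. Stack=[T] ptr=19 lookahead=+ remaining=[+ num $]
Step 47: reduce E->T. Stack=[E] ptr=19 lookahead=+ remaining=[+ num $]
Step 48: shift +. Stack=[E +] ptr=20 lookahead=num remaining=[num $]
Step 49: shift num. Stack=[E + num] ptr=21 lookahead=$ remaining=[$]
Step 50: reduce F->num. Stack=[E + F] ptr=21 lookahead=$ remaining=[$]
Step 51: reduce T->F. Stack=[E + T] ptr=21 lookahead=$ remaining=[$]
Step 52: reduce E->E + T. Stack=[E] ptr=21 lookahead=$ remaining=[$]
Step 53: accept. Stack=[E] ptr=21 lookahead=$ remaining=[$]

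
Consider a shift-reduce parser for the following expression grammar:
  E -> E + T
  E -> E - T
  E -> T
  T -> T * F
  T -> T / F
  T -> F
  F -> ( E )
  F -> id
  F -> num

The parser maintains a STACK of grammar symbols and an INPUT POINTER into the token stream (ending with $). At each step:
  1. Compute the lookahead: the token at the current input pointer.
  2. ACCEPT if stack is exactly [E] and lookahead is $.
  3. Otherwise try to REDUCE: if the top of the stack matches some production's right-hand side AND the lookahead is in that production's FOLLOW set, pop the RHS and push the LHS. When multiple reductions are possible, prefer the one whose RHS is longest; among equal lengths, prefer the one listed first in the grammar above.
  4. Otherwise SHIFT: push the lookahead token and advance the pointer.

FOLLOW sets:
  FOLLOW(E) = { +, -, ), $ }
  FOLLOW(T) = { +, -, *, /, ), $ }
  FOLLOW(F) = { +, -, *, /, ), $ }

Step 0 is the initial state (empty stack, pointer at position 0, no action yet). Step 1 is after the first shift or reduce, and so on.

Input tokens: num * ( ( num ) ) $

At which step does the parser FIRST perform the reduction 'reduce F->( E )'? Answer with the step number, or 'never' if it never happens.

Step 1: shift num. Stack=[num] ptr=1 lookahead=* remaining=[* ( ( num ) ) $]
Step 2: reduce F->num. Stack=[F] ptr=1 lookahead=* remaining=[* ( ( num ) ) $]
Step 3: reduce T->F. Stack=[T] ptr=1 lookahead=* remaining=[* ( ( num ) ) $]
Step 4: shift *. Stack=[T *] ptr=2 lookahead=( remaining=[( ( num ) ) $]
Step 5: shift (. Stack=[T * (] ptr=3 lookahead=( remaining=[( num ) ) $]
Step 6: shift (. Stack=[T * ( (] ptr=4 lookahead=num remaining=[num ) ) $]
Step 7: shift num. Stack=[T * ( ( num] ptr=5 lookahead=) remaining=[) ) $]
Step 8: reduce F->num. Stack=[T * ( ( F] ptr=5 lookahead=) remaining=[) ) $]
Step 9: reduce T->F. Stack=[T * ( ( T] ptr=5 lookahead=) remaining=[) ) $]
Step 10: reduce E->T. Stack=[T * ( ( E] ptr=5 lookahead=) remaining=[) ) $]
Step 11: shift ). Stack=[T * ( ( E )] ptr=6 lookahead=) remaining=[) $]
Step 12: reduce F->( E ). Stack=[T * ( F] ptr=6 lookahead=) remaining=[) $]

Answer: 12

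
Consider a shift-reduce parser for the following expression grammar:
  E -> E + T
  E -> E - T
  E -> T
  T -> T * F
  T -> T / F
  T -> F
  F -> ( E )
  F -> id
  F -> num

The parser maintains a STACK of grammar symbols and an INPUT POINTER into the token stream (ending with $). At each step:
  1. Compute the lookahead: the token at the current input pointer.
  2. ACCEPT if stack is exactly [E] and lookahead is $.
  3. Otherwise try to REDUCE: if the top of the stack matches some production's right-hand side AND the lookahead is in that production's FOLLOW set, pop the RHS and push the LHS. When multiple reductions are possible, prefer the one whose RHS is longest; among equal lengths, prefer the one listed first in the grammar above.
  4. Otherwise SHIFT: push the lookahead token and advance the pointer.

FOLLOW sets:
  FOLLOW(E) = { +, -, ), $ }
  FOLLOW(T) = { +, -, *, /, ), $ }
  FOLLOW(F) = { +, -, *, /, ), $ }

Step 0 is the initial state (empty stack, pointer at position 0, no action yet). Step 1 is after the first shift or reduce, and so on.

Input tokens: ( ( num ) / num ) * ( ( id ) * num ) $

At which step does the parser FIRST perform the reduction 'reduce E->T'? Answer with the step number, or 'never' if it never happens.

Step 1: shift (. Stack=[(] ptr=1 lookahead=( remaining=[( num ) / num ) * ( ( id ) * num ) $]
Step 2: shift (. Stack=[( (] ptr=2 lookahead=num remaining=[num ) / num ) * ( ( id ) * num ) $]
Step 3: shift num. Stack=[( ( num] ptr=3 lookahead=) remaining=[) / num ) * ( ( id ) * num ) $]
Step 4: reduce F->num. Stack=[( ( F] ptr=3 lookahead=) remaining=[) / num ) * ( ( id ) * num ) $]
Step 5: reduce T->F. Stack=[( ( T] ptr=3 lookahead=) remaining=[) / num ) * ( ( id ) * num ) $]
Step 6: reduce E->T. Stack=[( ( E] ptr=3 lookahead=) remaining=[) / num ) * ( ( id ) * num ) $]

Answer: 6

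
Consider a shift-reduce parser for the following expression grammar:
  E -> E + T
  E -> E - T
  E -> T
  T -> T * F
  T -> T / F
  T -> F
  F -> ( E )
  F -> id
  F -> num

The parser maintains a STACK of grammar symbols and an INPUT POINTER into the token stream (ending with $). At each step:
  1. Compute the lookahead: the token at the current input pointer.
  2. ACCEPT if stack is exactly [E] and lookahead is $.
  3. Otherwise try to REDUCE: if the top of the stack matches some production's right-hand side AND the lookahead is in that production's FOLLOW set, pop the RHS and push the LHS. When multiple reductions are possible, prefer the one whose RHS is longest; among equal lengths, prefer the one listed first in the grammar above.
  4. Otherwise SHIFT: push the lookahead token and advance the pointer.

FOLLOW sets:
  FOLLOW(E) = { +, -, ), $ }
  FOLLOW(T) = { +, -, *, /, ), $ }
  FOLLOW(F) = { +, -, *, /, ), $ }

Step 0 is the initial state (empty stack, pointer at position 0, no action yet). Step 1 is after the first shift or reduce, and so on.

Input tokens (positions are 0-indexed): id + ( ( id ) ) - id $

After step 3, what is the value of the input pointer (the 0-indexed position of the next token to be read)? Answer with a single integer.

Answer: 1

Derivation:
Step 1: shift id. Stack=[id] ptr=1 lookahead=+ remaining=[+ ( ( id ) ) - id $]
Step 2: reduce F->id. Stack=[F] ptr=1 lookahead=+ remaining=[+ ( ( id ) ) - id $]
Step 3: reduce T->F. Stack=[T] ptr=1 lookahead=+ remaining=[+ ( ( id ) ) - id $]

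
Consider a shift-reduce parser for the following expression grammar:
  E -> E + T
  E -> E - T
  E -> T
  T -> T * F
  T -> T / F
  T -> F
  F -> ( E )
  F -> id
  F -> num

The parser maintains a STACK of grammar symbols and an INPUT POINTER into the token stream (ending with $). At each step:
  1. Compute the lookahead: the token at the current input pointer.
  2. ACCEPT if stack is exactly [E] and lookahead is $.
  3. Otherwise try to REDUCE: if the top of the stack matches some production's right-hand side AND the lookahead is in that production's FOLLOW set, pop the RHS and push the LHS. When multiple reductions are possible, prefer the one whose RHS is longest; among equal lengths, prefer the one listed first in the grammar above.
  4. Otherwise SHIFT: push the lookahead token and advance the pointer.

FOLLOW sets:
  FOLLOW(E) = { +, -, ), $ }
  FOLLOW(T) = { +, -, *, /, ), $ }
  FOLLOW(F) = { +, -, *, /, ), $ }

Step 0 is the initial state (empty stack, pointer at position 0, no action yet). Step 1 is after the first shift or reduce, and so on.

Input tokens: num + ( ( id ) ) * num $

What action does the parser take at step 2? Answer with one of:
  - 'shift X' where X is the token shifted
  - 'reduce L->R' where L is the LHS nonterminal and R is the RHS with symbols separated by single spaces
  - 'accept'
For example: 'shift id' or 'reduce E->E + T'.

Step 1: shift num. Stack=[num] ptr=1 lookahead=+ remaining=[+ ( ( id ) ) * num $]
Step 2: reduce F->num. Stack=[F] ptr=1 lookahead=+ remaining=[+ ( ( id ) ) * num $]

Answer: reduce F->num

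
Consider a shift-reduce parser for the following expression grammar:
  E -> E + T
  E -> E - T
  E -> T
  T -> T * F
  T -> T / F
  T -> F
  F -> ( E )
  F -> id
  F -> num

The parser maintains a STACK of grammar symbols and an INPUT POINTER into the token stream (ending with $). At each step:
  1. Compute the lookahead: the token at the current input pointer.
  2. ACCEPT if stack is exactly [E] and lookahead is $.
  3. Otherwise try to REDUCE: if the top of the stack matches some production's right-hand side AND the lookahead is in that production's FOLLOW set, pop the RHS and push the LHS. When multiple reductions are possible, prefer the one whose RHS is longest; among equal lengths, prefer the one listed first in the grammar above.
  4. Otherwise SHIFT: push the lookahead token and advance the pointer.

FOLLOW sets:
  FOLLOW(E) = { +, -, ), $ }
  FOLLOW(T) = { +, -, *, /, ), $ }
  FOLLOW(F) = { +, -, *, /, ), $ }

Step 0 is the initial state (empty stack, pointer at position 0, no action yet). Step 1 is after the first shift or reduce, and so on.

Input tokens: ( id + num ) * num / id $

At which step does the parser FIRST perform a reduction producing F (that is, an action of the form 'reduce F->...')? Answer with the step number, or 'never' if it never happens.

Step 1: shift (. Stack=[(] ptr=1 lookahead=id remaining=[id + num ) * num / id $]
Step 2: shift id. Stack=[( id] ptr=2 lookahead=+ remaining=[+ num ) * num / id $]
Step 3: reduce F->id. Stack=[( F] ptr=2 lookahead=+ remaining=[+ num ) * num / id $]

Answer: 3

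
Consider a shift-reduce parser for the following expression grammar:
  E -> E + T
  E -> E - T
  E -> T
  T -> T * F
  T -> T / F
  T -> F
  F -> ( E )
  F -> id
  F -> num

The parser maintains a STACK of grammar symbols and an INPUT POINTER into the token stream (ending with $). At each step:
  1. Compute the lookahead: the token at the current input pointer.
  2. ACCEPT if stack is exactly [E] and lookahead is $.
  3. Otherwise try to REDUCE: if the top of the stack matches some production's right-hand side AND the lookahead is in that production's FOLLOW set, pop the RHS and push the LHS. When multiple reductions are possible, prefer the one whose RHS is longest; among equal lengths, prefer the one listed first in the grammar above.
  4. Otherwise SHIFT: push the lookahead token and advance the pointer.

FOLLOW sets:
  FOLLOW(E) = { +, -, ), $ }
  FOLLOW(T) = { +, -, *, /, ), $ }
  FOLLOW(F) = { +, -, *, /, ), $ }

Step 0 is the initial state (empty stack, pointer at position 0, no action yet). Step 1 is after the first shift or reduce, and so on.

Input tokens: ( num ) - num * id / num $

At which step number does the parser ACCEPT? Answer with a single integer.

Step 1: shift (. Stack=[(] ptr=1 lookahead=num remaining=[num ) - num * id / num $]
Step 2: shift num. Stack=[( num] ptr=2 lookahead=) remaining=[) - num * id / num $]
Step 3: reduce F->num. Stack=[( F] ptr=2 lookahead=) remaining=[) - num * id / num $]
Step 4: reduce T->F. Stack=[( T] ptr=2 lookahead=) remaining=[) - num * id / num $]
Step 5: reduce E->T. Stack=[( E] ptr=2 lookahead=) remaining=[) - num * id / num $]
Step 6: shift ). Stack=[( E )] ptr=3 lookahead=- remaining=[- num * id / num $]
Step 7: reduce F->( E ). Stack=[F] ptr=3 lookahead=- remaining=[- num * id / num $]
Step 8: reduce T->F. Stack=[T] ptr=3 lookahead=- remaining=[- num * id / num $]
Step 9: reduce E->T. Stack=[E] ptr=3 lookahead=- remaining=[- num * id / num $]
Step 10: shift -. Stack=[E -] ptr=4 lookahead=num remaining=[num * id / num $]
Step 11: shift num. Stack=[E - num] ptr=5 lookahead=* remaining=[* id / num $]
Step 12: reduce F->num. Stack=[E - F] ptr=5 lookahead=* remaining=[* id / num $]
Step 13: reduce T->F. Stack=[E - T] ptr=5 lookahead=* remaining=[* id / num $]
Step 14: shift *. Stack=[E - T *] ptr=6 lookahead=id remaining=[id / num $]
Step 15: shift id. Stack=[E - T * id] ptr=7 lookahead=/ remaining=[/ num $]
Step 16: reduce F->id. Stack=[E - T * F] ptr=7 lookahead=/ remaining=[/ num $]
Step 17: reduce T->T * F. Stack=[E - T] ptr=7 lookahead=/ remaining=[/ num $]
Step 18: shift /. Stack=[E - T /] ptr=8 lookahead=num remaining=[num $]
Step 19: shift num. Stack=[E - T / num] ptr=9 lookahead=$ remaining=[$]
Step 20: reduce F->num. Stack=[E - T / F] ptr=9 lookahead=$ remaining=[$]
Step 21: reduce T->T / F. Stack=[E - T] ptr=9 lookahead=$ remaining=[$]
Step 22: reduce E->E - T. Stack=[E] ptr=9 lookahead=$ remaining=[$]
Step 23: accept. Stack=[E] ptr=9 lookahead=$ remaining=[$]

Answer: 23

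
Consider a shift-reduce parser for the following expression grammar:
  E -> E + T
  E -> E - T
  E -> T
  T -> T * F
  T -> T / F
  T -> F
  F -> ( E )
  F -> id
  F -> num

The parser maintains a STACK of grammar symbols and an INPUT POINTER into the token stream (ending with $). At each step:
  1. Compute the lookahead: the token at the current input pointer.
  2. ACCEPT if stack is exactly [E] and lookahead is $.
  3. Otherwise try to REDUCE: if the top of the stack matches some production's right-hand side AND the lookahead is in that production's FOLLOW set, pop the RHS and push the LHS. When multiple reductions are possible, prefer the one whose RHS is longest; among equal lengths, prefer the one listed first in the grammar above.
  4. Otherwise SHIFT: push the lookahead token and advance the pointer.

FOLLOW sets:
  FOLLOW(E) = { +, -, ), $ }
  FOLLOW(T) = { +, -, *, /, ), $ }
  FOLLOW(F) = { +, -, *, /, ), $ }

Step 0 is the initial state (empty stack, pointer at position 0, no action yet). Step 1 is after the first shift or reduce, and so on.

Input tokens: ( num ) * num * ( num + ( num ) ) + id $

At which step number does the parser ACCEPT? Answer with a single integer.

Answer: 38

Derivation:
Step 1: shift (. Stack=[(] ptr=1 lookahead=num remaining=[num ) * num * ( num + ( num ) ) + id $]
Step 2: shift num. Stack=[( num] ptr=2 lookahead=) remaining=[) * num * ( num + ( num ) ) + id $]
Step 3: reduce F->num. Stack=[( F] ptr=2 lookahead=) remaining=[) * num * ( num + ( num ) ) + id $]
Step 4: reduce T->F. Stack=[( T] ptr=2 lookahead=) remaining=[) * num * ( num + ( num ) ) + id $]
Step 5: reduce E->T. Stack=[( E] ptr=2 lookahead=) remaining=[) * num * ( num + ( num ) ) + id $]
Step 6: shift ). Stack=[( E )] ptr=3 lookahead=* remaining=[* num * ( num + ( num ) ) + id $]
Step 7: reduce F->( E ). Stack=[F] ptr=3 lookahead=* remaining=[* num * ( num + ( num ) ) + id $]
Step 8: reduce T->F. Stack=[T] ptr=3 lookahead=* remaining=[* num * ( num + ( num ) ) + id $]
Step 9: shift *. Stack=[T *] ptr=4 lookahead=num remaining=[num * ( num + ( num ) ) + id $]
Step 10: shift num. Stack=[T * num] ptr=5 lookahead=* remaining=[* ( num + ( num ) ) + id $]
Step 11: reduce F->num. Stack=[T * F] ptr=5 lookahead=* remaining=[* ( num + ( num ) ) + id $]
Step 12: reduce T->T * F. Stack=[T] ptr=5 lookahead=* remaining=[* ( num + ( num ) ) + id $]
Step 13: shift *. Stack=[T *] ptr=6 lookahead=( remaining=[( num + ( num ) ) + id $]
Step 14: shift (. Stack=[T * (] ptr=7 lookahead=num remaining=[num + ( num ) ) + id $]
Step 15: shift num. Stack=[T * ( num] ptr=8 lookahead=+ remaining=[+ ( num ) ) + id $]
Step 16: reduce F->num. Stack=[T * ( F] ptr=8 lookahead=+ remaining=[+ ( num ) ) + id $]
Step 17: reduce T->F. Stack=[T * ( T] ptr=8 lookahead=+ remaining=[+ ( num ) ) + id $]
Step 18: reduce E->T. Stack=[T * ( E] ptr=8 lookahead=+ remaining=[+ ( num ) ) + id $]
Step 19: shift +. Stack=[T * ( E +] ptr=9 lookahead=( remaining=[( num ) ) + id $]
Step 20: shift (. Stack=[T * ( E + (] ptr=10 lookahead=num remaining=[num ) ) + id $]
Step 21: shift num. Stack=[T * ( E + ( num] ptr=11 lookahead=) remaining=[) ) + id $]
Step 22: reduce F->num. Stack=[T * ( E + ( F] ptr=11 lookahead=) remaining=[) ) + id $]
Step 23: reduce T->F. Stack=[T * ( E + ( T] ptr=11 lookahead=) remaining=[) ) + id $]
Step 24: reduce E->T. Stack=[T * ( E + ( E] ptr=11 lookahead=) remaining=[) ) + id $]
Step 25: shift ). Stack=[T * ( E + ( E )] ptr=12 lookahead=) remaining=[) + id $]
Step 26: reduce F->( E ). Stack=[T * ( E + F] ptr=12 lookahead=) remaining=[) + id $]
Step 27: reduce T->F. Stack=[T * ( E + T] ptr=12 lookahead=) remaining=[) + id $]
Step 28: reduce E->E + T. Stack=[T * ( E] ptr=12 lookahead=) remaining=[) + id $]
Step 29: shift ). Stack=[T * ( E )] ptr=13 lookahead=+ remaining=[+ id $]
Step 30: reduce F->( E ). Stack=[T * F] ptr=13 lookahead=+ remaining=[+ id $]
Step 31: reduce T->T * F. Stack=[T] ptr=13 lookahead=+ remaining=[+ id $]
Step 32: reduce E->T. Stack=[E] ptr=13 lookahead=+ remaining=[+ id $]
Step 33: shift +. Stack=[E +] ptr=14 lookahead=id remaining=[id $]
Step 34: shift id. Stack=[E + id] ptr=15 lookahead=$ remaining=[$]
Step 35: reduce F->id. Stack=[E + F] ptr=15 lookahead=$ remaining=[$]
Step 36: reduce T->F. Stack=[E + T] ptr=15 lookahead=$ remaining=[$]
Step 37: reduce E->E + T. Stack=[E] ptr=15 lookahead=$ remaining=[$]
Step 38: accept. Stack=[E] ptr=15 lookahead=$ remaining=[$]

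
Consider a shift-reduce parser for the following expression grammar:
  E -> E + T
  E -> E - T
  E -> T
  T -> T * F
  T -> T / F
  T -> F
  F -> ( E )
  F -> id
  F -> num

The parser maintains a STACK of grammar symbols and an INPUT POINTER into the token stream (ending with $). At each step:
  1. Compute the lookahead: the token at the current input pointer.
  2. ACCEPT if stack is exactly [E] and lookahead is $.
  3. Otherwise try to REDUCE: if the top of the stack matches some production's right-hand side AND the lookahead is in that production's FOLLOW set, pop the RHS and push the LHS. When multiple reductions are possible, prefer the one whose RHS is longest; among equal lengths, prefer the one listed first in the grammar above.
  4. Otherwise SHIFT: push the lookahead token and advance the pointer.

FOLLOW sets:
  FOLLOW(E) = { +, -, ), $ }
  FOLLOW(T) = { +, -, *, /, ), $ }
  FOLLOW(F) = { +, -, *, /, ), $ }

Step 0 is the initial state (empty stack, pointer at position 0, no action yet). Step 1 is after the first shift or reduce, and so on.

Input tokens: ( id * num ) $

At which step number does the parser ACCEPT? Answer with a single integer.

Step 1: shift (. Stack=[(] ptr=1 lookahead=id remaining=[id * num ) $]
Step 2: shift id. Stack=[( id] ptr=2 lookahead=* remaining=[* num ) $]
Step 3: reduce F->id. Stack=[( F] ptr=2 lookahead=* remaining=[* num ) $]
Step 4: reduce T->F. Stack=[( T] ptr=2 lookahead=* remaining=[* num ) $]
Step 5: shift *. Stack=[( T *] ptr=3 lookahead=num remaining=[num ) $]
Step 6: shift num. Stack=[( T * num] ptr=4 lookahead=) remaining=[) $]
Step 7: reduce F->num. Stack=[( T * F] ptr=4 lookahead=) remaining=[) $]
Step 8: reduce T->T * F. Stack=[( T] ptr=4 lookahead=) remaining=[) $]
Step 9: reduce E->T. Stack=[( E] ptr=4 lookahead=) remaining=[) $]
Step 10: shift ). Stack=[( E )] ptr=5 lookahead=$ remaining=[$]
Step 11: reduce F->( E ). Stack=[F] ptr=5 lookahead=$ remaining=[$]
Step 12: reduce T->F. Stack=[T] ptr=5 lookahead=$ remaining=[$]
Step 13: reduce E->T. Stack=[E] ptr=5 lookahead=$ remaining=[$]
Step 14: accept. Stack=[E] ptr=5 lookahead=$ remaining=[$]

Answer: 14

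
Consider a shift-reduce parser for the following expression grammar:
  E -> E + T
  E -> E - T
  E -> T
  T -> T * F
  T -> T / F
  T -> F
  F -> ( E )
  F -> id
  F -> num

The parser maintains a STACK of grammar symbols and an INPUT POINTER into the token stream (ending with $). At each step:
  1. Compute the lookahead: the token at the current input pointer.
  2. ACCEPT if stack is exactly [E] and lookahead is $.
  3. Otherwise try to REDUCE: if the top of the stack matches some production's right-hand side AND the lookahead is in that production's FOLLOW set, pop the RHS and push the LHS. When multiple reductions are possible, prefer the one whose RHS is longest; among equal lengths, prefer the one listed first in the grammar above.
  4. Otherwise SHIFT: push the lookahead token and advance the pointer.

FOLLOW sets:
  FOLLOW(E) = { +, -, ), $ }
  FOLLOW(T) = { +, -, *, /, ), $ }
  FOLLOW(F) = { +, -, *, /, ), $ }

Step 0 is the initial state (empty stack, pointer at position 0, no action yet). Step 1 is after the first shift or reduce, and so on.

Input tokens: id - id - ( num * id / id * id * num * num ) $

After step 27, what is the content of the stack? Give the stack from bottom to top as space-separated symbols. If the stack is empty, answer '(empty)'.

Answer: E - ( T *

Derivation:
Step 1: shift id. Stack=[id] ptr=1 lookahead=- remaining=[- id - ( num * id / id * id * num * num ) $]
Step 2: reduce F->id. Stack=[F] ptr=1 lookahead=- remaining=[- id - ( num * id / id * id * num * num ) $]
Step 3: reduce T->F. Stack=[T] ptr=1 lookahead=- remaining=[- id - ( num * id / id * id * num * num ) $]
Step 4: reduce E->T. Stack=[E] ptr=1 lookahead=- remaining=[- id - ( num * id / id * id * num * num ) $]
Step 5: shift -. Stack=[E -] ptr=2 lookahead=id remaining=[id - ( num * id / id * id * num * num ) $]
Step 6: shift id. Stack=[E - id] ptr=3 lookahead=- remaining=[- ( num * id / id * id * num * num ) $]
Step 7: reduce F->id. Stack=[E - F] ptr=3 lookahead=- remaining=[- ( num * id / id * id * num * num ) $]
Step 8: reduce T->F. Stack=[E - T] ptr=3 lookahead=- remaining=[- ( num * id / id * id * num * num ) $]
Step 9: reduce E->E - T. Stack=[E] ptr=3 lookahead=- remaining=[- ( num * id / id * id * num * num ) $]
Step 10: shift -. Stack=[E -] ptr=4 lookahead=( remaining=[( num * id / id * id * num * num ) $]
Step 11: shift (. Stack=[E - (] ptr=5 lookahead=num remaining=[num * id / id * id * num * num ) $]
Step 12: shift num. Stack=[E - ( num] ptr=6 lookahead=* remaining=[* id / id * id * num * num ) $]
Step 13: reduce F->num. Stack=[E - ( F] ptr=6 lookahead=* remaining=[* id / id * id * num * num ) $]
Step 14: reduce T->F. Stack=[E - ( T] ptr=6 lookahead=* remaining=[* id / id * id * num * num ) $]
Step 15: shift *. Stack=[E - ( T *] ptr=7 lookahead=id remaining=[id / id * id * num * num ) $]
Step 16: shift id. Stack=[E - ( T * id] ptr=8 lookahead=/ remaining=[/ id * id * num * num ) $]
Step 17: reduce F->id. Stack=[E - ( T * F] ptr=8 lookahead=/ remaining=[/ id * id * num * num ) $]
Step 18: reduce T->T * F. Stack=[E - ( T] ptr=8 lookahead=/ remaining=[/ id * id * num * num ) $]
Step 19: shift /. Stack=[E - ( T /] ptr=9 lookahead=id remaining=[id * id * num * num ) $]
Step 20: shift id. Stack=[E - ( T / id] ptr=10 lookahead=* remaining=[* id * num * num ) $]
Step 21: reduce F->id. Stack=[E - ( T / F] ptr=10 lookahead=* remaining=[* id * num * num ) $]
Step 22: reduce T->T / F. Stack=[E - ( T] ptr=10 lookahead=* remaining=[* id * num * num ) $]
Step 23: shift *. Stack=[E - ( T *] ptr=11 lookahead=id remaining=[id * num * num ) $]
Step 24: shift id. Stack=[E - ( T * id] ptr=12 lookahead=* remaining=[* num * num ) $]
Step 25: reduce F->id. Stack=[E - ( T * F] ptr=12 lookahead=* remaining=[* num * num ) $]
Step 26: reduce T->T * F. Stack=[E - ( T] ptr=12 lookahead=* remaining=[* num * num ) $]
Step 27: shift *. Stack=[E - ( T *] ptr=13 lookahead=num remaining=[num * num ) $]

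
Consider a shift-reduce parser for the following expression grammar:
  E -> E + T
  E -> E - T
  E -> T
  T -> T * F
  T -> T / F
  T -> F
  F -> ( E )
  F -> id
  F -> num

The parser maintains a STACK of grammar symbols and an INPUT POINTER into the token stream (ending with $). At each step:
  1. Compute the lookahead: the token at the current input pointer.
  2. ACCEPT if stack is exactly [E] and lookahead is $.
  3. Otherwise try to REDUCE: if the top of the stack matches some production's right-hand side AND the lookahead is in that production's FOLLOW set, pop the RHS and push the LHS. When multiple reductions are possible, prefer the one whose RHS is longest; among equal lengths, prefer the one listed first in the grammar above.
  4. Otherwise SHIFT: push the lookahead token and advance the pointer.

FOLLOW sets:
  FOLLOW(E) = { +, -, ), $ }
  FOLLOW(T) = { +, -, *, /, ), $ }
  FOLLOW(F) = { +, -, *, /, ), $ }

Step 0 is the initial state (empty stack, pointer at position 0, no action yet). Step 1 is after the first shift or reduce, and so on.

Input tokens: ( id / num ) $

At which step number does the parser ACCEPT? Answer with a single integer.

Step 1: shift (. Stack=[(] ptr=1 lookahead=id remaining=[id / num ) $]
Step 2: shift id. Stack=[( id] ptr=2 lookahead=/ remaining=[/ num ) $]
Step 3: reduce F->id. Stack=[( F] ptr=2 lookahead=/ remaining=[/ num ) $]
Step 4: reduce T->F. Stack=[( T] ptr=2 lookahead=/ remaining=[/ num ) $]
Step 5: shift /. Stack=[( T /] ptr=3 lookahead=num remaining=[num ) $]
Step 6: shift num. Stack=[( T / num] ptr=4 lookahead=) remaining=[) $]
Step 7: reduce F->num. Stack=[( T / F] ptr=4 lookahead=) remaining=[) $]
Step 8: reduce T->T / F. Stack=[( T] ptr=4 lookahead=) remaining=[) $]
Step 9: reduce E->T. Stack=[( E] ptr=4 lookahead=) remaining=[) $]
Step 10: shift ). Stack=[( E )] ptr=5 lookahead=$ remaining=[$]
Step 11: reduce F->( E ). Stack=[F] ptr=5 lookahead=$ remaining=[$]
Step 12: reduce T->F. Stack=[T] ptr=5 lookahead=$ remaining=[$]
Step 13: reduce E->T. Stack=[E] ptr=5 lookahead=$ remaining=[$]
Step 14: accept. Stack=[E] ptr=5 lookahead=$ remaining=[$]

Answer: 14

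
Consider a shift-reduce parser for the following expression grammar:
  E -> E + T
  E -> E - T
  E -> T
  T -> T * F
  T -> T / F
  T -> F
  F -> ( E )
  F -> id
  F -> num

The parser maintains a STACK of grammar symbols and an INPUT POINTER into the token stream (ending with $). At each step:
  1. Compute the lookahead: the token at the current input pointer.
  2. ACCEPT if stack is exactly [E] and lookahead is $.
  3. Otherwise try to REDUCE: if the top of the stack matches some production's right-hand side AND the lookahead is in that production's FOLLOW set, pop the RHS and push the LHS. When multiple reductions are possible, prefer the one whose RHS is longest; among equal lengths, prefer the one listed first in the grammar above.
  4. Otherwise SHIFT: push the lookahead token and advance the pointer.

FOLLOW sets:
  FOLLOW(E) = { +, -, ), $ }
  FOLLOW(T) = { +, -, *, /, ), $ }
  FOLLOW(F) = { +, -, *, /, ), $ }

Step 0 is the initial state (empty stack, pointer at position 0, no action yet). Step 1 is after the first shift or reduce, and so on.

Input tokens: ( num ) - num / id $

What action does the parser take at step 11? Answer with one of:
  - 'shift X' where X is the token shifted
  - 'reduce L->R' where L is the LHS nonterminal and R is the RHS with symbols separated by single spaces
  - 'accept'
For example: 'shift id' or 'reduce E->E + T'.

Answer: shift num

Derivation:
Step 1: shift (. Stack=[(] ptr=1 lookahead=num remaining=[num ) - num / id $]
Step 2: shift num. Stack=[( num] ptr=2 lookahead=) remaining=[) - num / id $]
Step 3: reduce F->num. Stack=[( F] ptr=2 lookahead=) remaining=[) - num / id $]
Step 4: reduce T->F. Stack=[( T] ptr=2 lookahead=) remaining=[) - num / id $]
Step 5: reduce E->T. Stack=[( E] ptr=2 lookahead=) remaining=[) - num / id $]
Step 6: shift ). Stack=[( E )] ptr=3 lookahead=- remaining=[- num / id $]
Step 7: reduce F->( E ). Stack=[F] ptr=3 lookahead=- remaining=[- num / id $]
Step 8: reduce T->F. Stack=[T] ptr=3 lookahead=- remaining=[- num / id $]
Step 9: reduce E->T. Stack=[E] ptr=3 lookahead=- remaining=[- num / id $]
Step 10: shift -. Stack=[E -] ptr=4 lookahead=num remaining=[num / id $]
Step 11: shift num. Stack=[E - num] ptr=5 lookahead=/ remaining=[/ id $]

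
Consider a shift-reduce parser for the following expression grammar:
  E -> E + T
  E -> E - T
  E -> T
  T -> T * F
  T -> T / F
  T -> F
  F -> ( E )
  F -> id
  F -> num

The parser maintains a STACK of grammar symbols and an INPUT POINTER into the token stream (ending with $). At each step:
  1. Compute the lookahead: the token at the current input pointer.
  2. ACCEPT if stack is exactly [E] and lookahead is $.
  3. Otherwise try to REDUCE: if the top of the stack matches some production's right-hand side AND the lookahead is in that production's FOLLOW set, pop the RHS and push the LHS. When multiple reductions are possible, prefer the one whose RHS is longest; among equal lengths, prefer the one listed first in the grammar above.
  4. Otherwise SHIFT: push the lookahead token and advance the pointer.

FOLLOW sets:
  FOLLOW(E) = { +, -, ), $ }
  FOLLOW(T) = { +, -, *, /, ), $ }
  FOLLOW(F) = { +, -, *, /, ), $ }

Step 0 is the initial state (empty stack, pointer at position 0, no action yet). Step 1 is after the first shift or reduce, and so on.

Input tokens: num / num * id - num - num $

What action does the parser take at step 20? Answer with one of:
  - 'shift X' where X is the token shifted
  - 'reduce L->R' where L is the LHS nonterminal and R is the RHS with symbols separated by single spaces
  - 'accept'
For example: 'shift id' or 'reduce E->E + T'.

Step 1: shift num. Stack=[num] ptr=1 lookahead=/ remaining=[/ num * id - num - num $]
Step 2: reduce F->num. Stack=[F] ptr=1 lookahead=/ remaining=[/ num * id - num - num $]
Step 3: reduce T->F. Stack=[T] ptr=1 lookahead=/ remaining=[/ num * id - num - num $]
Step 4: shift /. Stack=[T /] ptr=2 lookahead=num remaining=[num * id - num - num $]
Step 5: shift num. Stack=[T / num] ptr=3 lookahead=* remaining=[* id - num - num $]
Step 6: reduce F->num. Stack=[T / F] ptr=3 lookahead=* remaining=[* id - num - num $]
Step 7: reduce T->T / F. Stack=[T] ptr=3 lookahead=* remaining=[* id - num - num $]
Step 8: shift *. Stack=[T *] ptr=4 lookahead=id remaining=[id - num - num $]
Step 9: shift id. Stack=[T * id] ptr=5 lookahead=- remaining=[- num - num $]
Step 10: reduce F->id. Stack=[T * F] ptr=5 lookahead=- remaining=[- num - num $]
Step 11: reduce T->T * F. Stack=[T] ptr=5 lookahead=- remaining=[- num - num $]
Step 12: reduce E->T. Stack=[E] ptr=5 lookahead=- remaining=[- num - num $]
Step 13: shift -. Stack=[E -] ptr=6 lookahead=num remaining=[num - num $]
Step 14: shift num. Stack=[E - num] ptr=7 lookahead=- remaining=[- num $]
Step 15: reduce F->num. Stack=[E - F] ptr=7 lookahead=- remaining=[- num $]
Step 16: reduce T->F. Stack=[E - T] ptr=7 lookahead=- remaining=[- num $]
Step 17: reduce E->E - T. Stack=[E] ptr=7 lookahead=- remaining=[- num $]
Step 18: shift -. Stack=[E -] ptr=8 lookahead=num remaining=[num $]
Step 19: shift num. Stack=[E - num] ptr=9 lookahead=$ remaining=[$]
Step 20: reduce F->num. Stack=[E - F] ptr=9 lookahead=$ remaining=[$]

Answer: reduce F->num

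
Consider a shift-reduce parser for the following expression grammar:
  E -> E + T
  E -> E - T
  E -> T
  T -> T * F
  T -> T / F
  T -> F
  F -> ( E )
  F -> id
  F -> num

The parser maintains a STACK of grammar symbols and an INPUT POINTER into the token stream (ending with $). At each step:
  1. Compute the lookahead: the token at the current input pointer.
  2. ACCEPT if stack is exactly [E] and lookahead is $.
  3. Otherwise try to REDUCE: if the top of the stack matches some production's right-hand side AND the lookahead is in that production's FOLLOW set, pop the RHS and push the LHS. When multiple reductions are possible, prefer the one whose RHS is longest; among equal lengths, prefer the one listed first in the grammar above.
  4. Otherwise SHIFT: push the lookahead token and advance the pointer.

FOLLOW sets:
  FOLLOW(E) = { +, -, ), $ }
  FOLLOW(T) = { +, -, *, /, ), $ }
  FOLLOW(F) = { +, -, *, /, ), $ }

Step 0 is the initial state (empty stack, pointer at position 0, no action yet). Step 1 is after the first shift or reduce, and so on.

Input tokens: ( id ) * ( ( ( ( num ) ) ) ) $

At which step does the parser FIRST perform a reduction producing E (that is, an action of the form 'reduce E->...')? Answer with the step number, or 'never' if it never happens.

Answer: 5

Derivation:
Step 1: shift (. Stack=[(] ptr=1 lookahead=id remaining=[id ) * ( ( ( ( num ) ) ) ) $]
Step 2: shift id. Stack=[( id] ptr=2 lookahead=) remaining=[) * ( ( ( ( num ) ) ) ) $]
Step 3: reduce F->id. Stack=[( F] ptr=2 lookahead=) remaining=[) * ( ( ( ( num ) ) ) ) $]
Step 4: reduce T->F. Stack=[( T] ptr=2 lookahead=) remaining=[) * ( ( ( ( num ) ) ) ) $]
Step 5: reduce E->T. Stack=[( E] ptr=2 lookahead=) remaining=[) * ( ( ( ( num ) ) ) ) $]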